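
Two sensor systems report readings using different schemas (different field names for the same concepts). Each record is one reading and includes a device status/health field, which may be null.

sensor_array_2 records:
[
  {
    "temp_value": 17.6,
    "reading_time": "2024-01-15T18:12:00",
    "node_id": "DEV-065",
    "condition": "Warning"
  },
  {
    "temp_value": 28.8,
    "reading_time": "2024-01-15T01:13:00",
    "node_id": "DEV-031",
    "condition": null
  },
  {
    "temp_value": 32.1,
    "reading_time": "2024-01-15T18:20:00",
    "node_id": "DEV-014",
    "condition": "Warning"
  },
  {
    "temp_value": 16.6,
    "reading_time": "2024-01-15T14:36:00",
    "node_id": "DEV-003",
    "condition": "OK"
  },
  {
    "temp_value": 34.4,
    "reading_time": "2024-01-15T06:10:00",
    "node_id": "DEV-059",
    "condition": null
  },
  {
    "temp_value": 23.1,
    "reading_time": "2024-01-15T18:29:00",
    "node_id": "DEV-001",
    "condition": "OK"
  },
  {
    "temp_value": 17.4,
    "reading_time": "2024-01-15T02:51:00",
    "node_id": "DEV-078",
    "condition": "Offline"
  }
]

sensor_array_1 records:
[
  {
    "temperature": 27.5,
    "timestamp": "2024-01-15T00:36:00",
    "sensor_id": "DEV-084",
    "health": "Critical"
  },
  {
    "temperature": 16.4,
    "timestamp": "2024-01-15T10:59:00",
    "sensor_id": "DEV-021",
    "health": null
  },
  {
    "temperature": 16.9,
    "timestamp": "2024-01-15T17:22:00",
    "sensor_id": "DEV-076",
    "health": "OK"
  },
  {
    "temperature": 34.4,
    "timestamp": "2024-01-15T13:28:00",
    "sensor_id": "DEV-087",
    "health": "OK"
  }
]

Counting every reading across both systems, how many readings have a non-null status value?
8

Schema mapping: "condition" (sensor_array_2) = "health" (sensor_array_1) = status

Non-null in sensor_array_2: 5
Non-null in sensor_array_1: 3

Total non-null: 5 + 3 = 8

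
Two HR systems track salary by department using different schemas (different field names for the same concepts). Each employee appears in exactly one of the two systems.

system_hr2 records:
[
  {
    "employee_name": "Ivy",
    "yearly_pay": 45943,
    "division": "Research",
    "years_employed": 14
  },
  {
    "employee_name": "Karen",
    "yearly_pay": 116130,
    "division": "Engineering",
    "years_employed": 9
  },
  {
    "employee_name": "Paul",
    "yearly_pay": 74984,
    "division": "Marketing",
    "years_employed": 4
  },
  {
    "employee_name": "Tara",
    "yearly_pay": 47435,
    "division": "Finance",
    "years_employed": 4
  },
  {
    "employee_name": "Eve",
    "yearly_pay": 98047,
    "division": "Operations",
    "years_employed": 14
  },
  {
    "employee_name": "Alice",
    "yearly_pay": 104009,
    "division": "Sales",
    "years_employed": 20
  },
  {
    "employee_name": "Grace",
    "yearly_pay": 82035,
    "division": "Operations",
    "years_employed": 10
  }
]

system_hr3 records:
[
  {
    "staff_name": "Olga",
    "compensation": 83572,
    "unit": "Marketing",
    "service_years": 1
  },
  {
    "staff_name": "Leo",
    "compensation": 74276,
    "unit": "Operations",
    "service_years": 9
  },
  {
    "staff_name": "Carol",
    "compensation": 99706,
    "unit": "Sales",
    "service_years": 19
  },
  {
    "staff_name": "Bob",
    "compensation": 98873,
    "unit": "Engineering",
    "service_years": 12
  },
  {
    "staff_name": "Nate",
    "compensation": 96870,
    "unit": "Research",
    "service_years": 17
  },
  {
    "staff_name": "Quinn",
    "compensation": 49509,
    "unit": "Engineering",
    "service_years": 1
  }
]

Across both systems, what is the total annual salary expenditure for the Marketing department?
158556

Schema mappings:
- "division" (system_hr2) = "unit" (system_hr3) = department
- "yearly_pay" (system_hr2) = "compensation" (system_hr3) = salary

Marketing salaries from system_hr2: 74984
Marketing salaries from system_hr3: 83572

Total: 74984 + 83572 = 158556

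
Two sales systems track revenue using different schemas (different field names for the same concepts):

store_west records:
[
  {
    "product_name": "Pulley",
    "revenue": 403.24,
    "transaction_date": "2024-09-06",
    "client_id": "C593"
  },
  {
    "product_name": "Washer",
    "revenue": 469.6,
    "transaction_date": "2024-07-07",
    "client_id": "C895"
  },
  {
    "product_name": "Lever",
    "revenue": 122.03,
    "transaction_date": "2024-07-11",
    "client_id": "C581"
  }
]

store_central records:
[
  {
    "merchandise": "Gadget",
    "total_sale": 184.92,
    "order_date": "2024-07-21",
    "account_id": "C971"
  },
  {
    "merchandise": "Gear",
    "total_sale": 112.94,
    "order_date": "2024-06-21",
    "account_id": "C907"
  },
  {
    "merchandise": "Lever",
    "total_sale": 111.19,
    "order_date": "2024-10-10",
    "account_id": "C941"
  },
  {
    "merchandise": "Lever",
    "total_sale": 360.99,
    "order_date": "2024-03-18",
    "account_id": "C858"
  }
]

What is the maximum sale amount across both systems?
469.6

Reconcile: "revenue" (store_west) = "total_sale" (store_central) = sale amount

Maximum in store_west: 469.6
Maximum in store_central: 360.99

Overall maximum: max(469.6, 360.99) = 469.6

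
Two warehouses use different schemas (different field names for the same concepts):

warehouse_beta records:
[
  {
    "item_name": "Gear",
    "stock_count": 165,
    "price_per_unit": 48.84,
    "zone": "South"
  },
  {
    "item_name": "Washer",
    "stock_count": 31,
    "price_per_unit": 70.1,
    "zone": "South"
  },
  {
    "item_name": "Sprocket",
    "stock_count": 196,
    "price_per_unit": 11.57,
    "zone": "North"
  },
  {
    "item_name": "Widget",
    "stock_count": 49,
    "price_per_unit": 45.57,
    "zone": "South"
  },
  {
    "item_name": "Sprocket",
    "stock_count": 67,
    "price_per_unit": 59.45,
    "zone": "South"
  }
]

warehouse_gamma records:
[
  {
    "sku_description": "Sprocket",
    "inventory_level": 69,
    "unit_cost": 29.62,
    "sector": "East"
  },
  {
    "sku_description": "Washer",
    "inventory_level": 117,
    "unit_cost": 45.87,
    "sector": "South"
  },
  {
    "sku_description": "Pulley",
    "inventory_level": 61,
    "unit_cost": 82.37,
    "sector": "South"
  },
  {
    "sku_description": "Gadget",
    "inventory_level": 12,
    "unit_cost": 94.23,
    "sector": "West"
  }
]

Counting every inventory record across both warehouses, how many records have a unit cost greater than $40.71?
7

Schema mapping: "price_per_unit" (warehouse_beta) = "unit_cost" (warehouse_gamma) = unit cost

Records > $40.71 in warehouse_beta: 4
Records > $40.71 in warehouse_gamma: 3

Total count: 4 + 3 = 7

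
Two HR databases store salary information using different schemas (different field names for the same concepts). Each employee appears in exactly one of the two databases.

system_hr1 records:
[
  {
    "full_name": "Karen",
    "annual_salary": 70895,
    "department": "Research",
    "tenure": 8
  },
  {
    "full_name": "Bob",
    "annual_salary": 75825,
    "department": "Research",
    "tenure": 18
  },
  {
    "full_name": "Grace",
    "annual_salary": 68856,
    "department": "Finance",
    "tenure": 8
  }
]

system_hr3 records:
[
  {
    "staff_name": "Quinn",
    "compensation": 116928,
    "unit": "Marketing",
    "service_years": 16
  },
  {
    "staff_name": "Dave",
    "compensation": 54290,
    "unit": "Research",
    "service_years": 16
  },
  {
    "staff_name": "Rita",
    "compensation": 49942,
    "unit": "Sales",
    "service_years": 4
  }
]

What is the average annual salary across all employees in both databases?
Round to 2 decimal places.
72789.33

Schema mapping: "annual_salary" (system_hr1) = "compensation" (system_hr3) = annual salary

All salaries: [70895, 75825, 68856, 116928, 54290, 49942]
Sum: 436736
Count: 6
Average: 436736 / 6 = 72789.33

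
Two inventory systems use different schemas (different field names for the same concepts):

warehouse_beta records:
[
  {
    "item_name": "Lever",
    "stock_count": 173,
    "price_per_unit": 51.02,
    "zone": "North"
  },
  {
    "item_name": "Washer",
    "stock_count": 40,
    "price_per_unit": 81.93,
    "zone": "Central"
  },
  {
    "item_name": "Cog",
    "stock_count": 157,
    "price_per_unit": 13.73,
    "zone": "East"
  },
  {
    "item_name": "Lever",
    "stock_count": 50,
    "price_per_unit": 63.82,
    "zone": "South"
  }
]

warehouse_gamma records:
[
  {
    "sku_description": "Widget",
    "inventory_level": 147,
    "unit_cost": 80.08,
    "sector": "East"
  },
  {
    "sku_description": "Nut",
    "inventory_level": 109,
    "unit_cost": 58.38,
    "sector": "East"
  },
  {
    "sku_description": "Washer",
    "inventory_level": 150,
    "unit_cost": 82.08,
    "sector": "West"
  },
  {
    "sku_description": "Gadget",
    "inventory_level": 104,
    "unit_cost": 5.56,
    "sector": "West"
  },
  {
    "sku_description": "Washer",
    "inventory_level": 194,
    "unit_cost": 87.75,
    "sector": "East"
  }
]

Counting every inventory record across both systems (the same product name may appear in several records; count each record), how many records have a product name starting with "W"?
4

Schema mapping: "item_name" (warehouse_beta) = "sku_description" (warehouse_gamma) = product name

Records with product name starting with "W" in warehouse_beta: 1
Records with product name starting with "W" in warehouse_gamma: 3

Total: 1 + 3 = 4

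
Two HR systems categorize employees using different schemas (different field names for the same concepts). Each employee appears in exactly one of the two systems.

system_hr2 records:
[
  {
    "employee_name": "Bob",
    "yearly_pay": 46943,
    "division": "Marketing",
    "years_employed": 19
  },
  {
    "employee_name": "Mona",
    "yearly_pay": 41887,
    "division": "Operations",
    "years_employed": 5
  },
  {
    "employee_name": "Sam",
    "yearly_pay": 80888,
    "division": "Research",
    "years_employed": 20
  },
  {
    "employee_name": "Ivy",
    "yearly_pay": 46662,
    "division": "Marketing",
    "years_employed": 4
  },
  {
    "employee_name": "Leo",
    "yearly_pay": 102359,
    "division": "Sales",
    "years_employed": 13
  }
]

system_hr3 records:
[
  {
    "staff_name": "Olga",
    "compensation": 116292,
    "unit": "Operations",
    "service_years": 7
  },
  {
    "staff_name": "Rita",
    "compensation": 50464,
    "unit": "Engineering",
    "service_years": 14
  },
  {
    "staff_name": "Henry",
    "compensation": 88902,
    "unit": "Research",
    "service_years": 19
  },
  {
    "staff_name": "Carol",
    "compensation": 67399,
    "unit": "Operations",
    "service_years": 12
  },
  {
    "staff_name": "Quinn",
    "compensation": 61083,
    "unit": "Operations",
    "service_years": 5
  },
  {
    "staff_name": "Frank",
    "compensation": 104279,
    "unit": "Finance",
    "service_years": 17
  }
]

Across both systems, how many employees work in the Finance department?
1

Schema mapping: "division" (system_hr2) = "unit" (system_hr3) = department

Finance employees in system_hr2: 0
Finance employees in system_hr3: 1

Total in Finance: 0 + 1 = 1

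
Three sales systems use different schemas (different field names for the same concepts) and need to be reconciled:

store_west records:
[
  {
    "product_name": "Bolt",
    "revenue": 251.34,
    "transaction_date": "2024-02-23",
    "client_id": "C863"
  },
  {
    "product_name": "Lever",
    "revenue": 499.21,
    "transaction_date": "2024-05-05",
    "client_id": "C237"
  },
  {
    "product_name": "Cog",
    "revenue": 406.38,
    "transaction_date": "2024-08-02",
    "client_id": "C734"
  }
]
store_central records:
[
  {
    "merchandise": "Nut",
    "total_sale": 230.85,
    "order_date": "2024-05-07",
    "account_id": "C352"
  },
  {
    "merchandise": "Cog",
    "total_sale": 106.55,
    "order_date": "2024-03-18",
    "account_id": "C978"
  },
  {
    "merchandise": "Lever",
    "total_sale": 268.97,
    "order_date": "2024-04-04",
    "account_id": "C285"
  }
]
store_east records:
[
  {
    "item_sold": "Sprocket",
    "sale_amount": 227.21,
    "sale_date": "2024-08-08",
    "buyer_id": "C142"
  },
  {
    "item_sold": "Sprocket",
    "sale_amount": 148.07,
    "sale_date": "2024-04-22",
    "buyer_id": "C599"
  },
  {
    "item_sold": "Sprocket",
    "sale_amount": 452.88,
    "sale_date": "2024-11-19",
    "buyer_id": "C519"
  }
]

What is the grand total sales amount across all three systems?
2591.46

Schema reconciliation - all amount fields map to sale amount:

store_west (revenue): 1156.93
store_central (total_sale): 606.37
store_east (sale_amount): 828.16

Grand total: 2591.46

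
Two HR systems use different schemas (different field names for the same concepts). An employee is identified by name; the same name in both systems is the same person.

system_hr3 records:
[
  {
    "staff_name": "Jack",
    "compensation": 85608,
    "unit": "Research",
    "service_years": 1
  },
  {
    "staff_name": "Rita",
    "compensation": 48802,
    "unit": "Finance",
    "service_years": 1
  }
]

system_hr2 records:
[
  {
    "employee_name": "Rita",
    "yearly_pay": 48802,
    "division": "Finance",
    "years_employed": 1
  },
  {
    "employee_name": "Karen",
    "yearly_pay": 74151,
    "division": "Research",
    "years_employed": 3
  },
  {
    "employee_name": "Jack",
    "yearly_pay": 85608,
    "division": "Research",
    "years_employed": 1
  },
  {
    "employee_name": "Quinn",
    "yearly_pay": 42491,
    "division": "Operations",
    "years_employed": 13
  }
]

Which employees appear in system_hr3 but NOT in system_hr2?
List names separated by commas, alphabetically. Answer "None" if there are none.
None

Schema mapping: "staff_name" (system_hr3) = "employee_name" (system_hr2) = employee name

Names in system_hr3: ['Jack', 'Rita']
Names in system_hr2: ['Jack', 'Karen', 'Quinn', 'Rita']

In system_hr3 but not system_hr2: None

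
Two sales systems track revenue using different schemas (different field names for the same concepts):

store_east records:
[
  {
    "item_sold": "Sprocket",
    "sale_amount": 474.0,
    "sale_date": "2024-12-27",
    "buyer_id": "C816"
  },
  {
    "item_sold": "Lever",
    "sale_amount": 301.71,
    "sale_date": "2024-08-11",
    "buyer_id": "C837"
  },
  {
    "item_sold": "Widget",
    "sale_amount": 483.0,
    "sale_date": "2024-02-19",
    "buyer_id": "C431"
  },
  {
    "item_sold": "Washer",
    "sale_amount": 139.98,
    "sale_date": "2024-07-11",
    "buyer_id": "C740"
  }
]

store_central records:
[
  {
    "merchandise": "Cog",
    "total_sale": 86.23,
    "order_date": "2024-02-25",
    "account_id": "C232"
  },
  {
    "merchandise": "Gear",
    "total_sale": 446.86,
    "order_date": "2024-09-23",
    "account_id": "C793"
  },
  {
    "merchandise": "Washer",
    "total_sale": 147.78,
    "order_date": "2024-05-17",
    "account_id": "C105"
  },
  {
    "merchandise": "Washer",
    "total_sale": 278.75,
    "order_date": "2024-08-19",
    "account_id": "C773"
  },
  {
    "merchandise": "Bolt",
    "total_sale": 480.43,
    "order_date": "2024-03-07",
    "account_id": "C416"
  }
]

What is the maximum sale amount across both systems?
483.0

Reconcile: "sale_amount" (store_east) = "total_sale" (store_central) = sale amount

Maximum in store_east: 483.0
Maximum in store_central: 480.43

Overall maximum: max(483.0, 480.43) = 483.0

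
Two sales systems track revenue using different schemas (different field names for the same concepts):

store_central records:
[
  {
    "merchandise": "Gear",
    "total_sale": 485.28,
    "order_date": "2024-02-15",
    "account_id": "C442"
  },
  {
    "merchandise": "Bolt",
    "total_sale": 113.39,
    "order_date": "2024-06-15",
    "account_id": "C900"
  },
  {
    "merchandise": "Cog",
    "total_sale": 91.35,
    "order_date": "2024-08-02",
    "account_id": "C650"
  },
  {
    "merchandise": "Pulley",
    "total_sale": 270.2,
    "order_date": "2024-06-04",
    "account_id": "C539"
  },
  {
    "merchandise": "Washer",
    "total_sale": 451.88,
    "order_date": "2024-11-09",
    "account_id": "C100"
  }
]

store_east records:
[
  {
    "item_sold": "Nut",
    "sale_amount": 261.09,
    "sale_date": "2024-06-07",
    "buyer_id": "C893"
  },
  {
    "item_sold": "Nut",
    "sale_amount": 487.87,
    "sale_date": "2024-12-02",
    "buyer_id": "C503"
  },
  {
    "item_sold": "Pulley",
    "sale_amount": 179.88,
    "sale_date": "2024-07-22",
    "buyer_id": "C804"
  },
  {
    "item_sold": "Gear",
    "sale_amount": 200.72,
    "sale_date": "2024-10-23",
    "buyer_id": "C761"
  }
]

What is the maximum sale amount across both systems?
487.87

Reconcile: "total_sale" (store_central) = "sale_amount" (store_east) = sale amount

Maximum in store_central: 485.28
Maximum in store_east: 487.87

Overall maximum: max(485.28, 487.87) = 487.87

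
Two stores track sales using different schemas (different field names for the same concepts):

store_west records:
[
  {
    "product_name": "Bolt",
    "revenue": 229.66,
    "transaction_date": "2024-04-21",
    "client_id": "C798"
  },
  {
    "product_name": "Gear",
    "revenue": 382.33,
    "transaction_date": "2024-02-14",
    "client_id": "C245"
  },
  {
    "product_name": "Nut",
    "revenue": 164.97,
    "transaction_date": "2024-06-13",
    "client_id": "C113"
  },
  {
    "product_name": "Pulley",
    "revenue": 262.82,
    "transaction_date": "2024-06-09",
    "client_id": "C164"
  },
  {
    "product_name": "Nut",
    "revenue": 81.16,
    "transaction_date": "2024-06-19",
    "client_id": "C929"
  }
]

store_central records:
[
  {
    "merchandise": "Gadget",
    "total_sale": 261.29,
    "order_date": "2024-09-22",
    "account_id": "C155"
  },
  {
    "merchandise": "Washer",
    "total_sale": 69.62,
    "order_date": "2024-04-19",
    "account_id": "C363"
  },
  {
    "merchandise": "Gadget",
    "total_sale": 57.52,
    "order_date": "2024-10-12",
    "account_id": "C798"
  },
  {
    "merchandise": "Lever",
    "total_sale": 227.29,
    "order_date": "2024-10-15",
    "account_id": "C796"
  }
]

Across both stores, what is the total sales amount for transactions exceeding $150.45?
1528.36

Schema mapping: "revenue" (store_west) = "total_sale" (store_central) = sale amount

Sum of sales > $150.45 in store_west: 1039.78
Sum of sales > $150.45 in store_central: 488.58

Total: 1039.78 + 488.58 = 1528.36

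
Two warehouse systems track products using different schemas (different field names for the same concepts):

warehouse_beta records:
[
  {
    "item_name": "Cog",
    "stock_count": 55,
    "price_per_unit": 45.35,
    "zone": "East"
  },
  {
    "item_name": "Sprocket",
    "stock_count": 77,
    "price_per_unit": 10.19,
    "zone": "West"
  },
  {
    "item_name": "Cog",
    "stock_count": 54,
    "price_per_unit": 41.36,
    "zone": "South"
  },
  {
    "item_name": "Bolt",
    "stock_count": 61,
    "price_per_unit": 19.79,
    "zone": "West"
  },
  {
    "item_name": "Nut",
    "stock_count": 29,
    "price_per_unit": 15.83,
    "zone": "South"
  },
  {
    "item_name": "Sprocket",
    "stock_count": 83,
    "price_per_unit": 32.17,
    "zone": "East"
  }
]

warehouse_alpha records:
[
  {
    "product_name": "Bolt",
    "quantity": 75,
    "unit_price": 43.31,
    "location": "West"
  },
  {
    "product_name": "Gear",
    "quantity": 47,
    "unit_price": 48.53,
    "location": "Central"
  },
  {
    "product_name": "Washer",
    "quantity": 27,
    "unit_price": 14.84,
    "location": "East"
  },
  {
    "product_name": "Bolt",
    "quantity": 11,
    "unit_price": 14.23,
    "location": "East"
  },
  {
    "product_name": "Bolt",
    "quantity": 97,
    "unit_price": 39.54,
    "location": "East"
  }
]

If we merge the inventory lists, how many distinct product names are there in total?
6

Schema mapping: "item_name" (warehouse_beta) = "product_name" (warehouse_alpha) = product name

Products in warehouse_beta: ['Bolt', 'Cog', 'Nut', 'Sprocket']
Products in warehouse_alpha: ['Bolt', 'Gear', 'Washer']

Union (unique products): ['Bolt', 'Cog', 'Gear', 'Nut', 'Sprocket', 'Washer']
Count: 6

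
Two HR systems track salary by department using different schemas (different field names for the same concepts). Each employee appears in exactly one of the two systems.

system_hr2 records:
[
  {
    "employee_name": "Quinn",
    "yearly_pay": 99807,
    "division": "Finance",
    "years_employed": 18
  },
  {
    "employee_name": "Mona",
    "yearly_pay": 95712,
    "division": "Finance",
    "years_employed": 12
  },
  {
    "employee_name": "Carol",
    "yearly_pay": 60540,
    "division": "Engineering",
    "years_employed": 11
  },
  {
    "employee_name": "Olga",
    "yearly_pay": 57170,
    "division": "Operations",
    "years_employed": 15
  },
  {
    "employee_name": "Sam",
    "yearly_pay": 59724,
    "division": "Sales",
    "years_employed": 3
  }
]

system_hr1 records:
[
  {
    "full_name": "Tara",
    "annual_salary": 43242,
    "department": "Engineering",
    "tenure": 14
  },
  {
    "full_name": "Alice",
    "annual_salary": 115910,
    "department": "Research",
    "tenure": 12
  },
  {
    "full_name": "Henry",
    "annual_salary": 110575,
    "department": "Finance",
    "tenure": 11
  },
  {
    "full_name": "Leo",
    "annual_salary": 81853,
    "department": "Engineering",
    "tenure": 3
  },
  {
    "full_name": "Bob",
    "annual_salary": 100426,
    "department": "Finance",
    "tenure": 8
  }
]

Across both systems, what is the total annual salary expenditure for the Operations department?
57170

Schema mappings:
- "division" (system_hr2) = "department" (system_hr1) = department
- "yearly_pay" (system_hr2) = "annual_salary" (system_hr1) = salary

Operations salaries from system_hr2: 57170
Operations salaries from system_hr1: 0

Total: 57170 + 0 = 57170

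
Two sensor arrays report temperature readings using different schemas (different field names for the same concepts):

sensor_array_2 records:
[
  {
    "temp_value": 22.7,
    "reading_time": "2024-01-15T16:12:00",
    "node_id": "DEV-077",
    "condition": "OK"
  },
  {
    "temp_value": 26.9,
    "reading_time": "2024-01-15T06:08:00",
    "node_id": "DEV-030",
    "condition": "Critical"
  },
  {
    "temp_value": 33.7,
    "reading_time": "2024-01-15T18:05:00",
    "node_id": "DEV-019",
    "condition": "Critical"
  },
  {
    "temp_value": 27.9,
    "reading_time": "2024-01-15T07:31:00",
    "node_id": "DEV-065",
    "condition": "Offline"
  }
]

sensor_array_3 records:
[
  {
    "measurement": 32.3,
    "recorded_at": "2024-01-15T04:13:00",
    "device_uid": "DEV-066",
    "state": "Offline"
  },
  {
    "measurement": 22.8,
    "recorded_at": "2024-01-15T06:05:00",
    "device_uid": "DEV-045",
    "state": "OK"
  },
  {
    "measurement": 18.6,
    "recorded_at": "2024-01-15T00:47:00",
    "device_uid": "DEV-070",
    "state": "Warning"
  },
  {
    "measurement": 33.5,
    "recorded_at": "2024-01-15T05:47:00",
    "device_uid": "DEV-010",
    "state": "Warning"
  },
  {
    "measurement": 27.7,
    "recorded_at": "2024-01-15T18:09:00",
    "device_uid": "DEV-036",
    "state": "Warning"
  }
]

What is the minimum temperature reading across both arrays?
18.6

Schema mapping: "temp_value" (sensor_array_2) = "measurement" (sensor_array_3) = temperature reading

Minimum in sensor_array_2: 22.7
Minimum in sensor_array_3: 18.6

Overall minimum: min(22.7, 18.6) = 18.6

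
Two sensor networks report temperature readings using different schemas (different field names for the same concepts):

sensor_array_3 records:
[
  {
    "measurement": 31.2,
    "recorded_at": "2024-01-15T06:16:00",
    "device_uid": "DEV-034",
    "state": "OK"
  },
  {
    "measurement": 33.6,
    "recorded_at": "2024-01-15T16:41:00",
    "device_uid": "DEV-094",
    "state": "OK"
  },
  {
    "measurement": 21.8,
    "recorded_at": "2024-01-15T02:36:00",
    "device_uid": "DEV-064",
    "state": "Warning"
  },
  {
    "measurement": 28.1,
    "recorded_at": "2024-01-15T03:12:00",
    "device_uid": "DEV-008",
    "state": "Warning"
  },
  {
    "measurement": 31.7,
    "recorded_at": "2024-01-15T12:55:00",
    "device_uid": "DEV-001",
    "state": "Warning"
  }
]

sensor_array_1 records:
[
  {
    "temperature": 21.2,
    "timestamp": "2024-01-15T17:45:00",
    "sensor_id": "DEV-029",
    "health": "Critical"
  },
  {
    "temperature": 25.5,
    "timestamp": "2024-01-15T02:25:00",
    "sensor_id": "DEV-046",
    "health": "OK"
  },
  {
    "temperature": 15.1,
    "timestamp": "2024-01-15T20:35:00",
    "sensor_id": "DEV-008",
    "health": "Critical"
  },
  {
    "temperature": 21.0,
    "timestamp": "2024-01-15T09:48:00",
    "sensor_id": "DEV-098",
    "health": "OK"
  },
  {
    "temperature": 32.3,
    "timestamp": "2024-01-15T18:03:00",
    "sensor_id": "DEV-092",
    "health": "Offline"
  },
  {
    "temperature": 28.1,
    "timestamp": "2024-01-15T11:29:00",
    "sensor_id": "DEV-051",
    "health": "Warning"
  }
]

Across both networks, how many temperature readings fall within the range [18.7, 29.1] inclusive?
6

Schema mapping: "measurement" (sensor_array_3) = "temperature" (sensor_array_1) = temperature

Readings in [18.7, 29.1] from sensor_array_3: 2
Readings in [18.7, 29.1] from sensor_array_1: 4

Total count: 2 + 4 = 6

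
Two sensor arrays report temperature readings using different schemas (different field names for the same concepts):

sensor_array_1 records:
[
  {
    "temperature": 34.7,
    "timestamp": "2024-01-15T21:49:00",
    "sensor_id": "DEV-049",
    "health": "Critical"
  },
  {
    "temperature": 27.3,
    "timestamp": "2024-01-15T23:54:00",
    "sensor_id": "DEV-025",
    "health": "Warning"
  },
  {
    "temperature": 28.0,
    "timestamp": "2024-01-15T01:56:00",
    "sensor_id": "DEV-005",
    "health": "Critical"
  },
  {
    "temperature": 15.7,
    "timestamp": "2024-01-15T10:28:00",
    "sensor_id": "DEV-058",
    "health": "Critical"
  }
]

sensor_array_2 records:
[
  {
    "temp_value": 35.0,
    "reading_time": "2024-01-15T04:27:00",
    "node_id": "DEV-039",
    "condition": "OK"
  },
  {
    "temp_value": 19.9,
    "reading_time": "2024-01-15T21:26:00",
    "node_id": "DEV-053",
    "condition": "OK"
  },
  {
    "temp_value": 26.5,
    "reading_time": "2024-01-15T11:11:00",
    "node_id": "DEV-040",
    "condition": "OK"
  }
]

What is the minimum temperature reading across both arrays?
15.7

Schema mapping: "temperature" (sensor_array_1) = "temp_value" (sensor_array_2) = temperature reading

Minimum in sensor_array_1: 15.7
Minimum in sensor_array_2: 19.9

Overall minimum: min(15.7, 19.9) = 15.7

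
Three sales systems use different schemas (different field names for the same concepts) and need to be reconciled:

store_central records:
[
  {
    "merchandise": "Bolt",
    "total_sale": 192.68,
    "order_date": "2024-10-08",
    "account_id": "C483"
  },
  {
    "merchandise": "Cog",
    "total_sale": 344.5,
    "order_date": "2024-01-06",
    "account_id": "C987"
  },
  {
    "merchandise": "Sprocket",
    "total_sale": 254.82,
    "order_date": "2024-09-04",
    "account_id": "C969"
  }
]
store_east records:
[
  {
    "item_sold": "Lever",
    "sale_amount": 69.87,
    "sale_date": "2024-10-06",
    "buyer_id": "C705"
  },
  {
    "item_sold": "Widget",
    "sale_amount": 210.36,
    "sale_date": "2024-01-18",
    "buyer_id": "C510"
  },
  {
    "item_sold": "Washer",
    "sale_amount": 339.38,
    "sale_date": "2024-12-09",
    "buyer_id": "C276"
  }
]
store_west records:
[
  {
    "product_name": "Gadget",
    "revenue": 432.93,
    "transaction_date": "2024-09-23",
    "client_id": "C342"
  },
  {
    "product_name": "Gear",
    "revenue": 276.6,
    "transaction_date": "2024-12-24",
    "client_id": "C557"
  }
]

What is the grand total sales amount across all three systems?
2121.14

Schema reconciliation - all amount fields map to sale amount:

store_central (total_sale): 792.0
store_east (sale_amount): 619.61
store_west (revenue): 709.53

Grand total: 2121.14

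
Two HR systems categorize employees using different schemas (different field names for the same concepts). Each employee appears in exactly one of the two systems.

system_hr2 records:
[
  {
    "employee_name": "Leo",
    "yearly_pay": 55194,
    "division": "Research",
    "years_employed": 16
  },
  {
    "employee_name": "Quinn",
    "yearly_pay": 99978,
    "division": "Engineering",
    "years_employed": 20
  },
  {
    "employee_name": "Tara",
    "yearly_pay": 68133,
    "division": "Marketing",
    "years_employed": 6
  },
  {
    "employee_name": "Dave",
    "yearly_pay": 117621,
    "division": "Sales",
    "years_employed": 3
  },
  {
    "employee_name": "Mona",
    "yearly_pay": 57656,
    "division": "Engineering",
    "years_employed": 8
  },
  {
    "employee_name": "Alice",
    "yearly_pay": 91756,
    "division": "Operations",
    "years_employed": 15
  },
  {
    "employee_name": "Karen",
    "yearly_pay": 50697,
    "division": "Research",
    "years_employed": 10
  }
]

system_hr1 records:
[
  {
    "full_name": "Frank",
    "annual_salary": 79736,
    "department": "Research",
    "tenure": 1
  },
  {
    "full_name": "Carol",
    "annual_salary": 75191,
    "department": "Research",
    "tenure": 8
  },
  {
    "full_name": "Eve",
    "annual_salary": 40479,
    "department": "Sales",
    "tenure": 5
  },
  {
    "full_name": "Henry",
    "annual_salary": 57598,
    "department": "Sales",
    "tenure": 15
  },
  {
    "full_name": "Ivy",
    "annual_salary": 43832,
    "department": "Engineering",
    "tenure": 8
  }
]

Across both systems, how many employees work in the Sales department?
3

Schema mapping: "division" (system_hr2) = "department" (system_hr1) = department

Sales employees in system_hr2: 1
Sales employees in system_hr1: 2

Total in Sales: 1 + 2 = 3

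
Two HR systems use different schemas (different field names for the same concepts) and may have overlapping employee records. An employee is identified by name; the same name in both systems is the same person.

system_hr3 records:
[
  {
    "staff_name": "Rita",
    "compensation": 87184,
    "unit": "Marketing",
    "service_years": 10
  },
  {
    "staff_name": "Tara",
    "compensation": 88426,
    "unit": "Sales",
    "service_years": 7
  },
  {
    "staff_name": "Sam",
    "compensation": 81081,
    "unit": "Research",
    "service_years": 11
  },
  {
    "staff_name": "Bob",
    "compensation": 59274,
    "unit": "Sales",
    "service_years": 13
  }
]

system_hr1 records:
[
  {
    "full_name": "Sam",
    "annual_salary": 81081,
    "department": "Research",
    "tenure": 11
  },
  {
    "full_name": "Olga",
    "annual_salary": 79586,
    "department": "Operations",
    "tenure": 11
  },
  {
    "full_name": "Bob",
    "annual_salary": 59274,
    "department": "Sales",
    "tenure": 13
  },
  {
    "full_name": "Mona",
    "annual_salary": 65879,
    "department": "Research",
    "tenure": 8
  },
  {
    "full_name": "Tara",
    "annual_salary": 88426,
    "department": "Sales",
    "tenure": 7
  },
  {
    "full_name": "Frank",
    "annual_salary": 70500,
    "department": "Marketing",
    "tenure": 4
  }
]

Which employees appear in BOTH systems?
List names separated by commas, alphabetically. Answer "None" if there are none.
Bob, Sam, Tara

Schema mapping: "staff_name" (system_hr3) = "full_name" (system_hr1) = employee name

Names in system_hr3: ['Bob', 'Rita', 'Sam', 'Tara']
Names in system_hr1: ['Bob', 'Frank', 'Mona', 'Olga', 'Sam', 'Tara']

Intersection: ['Bob', 'Sam', 'Tara']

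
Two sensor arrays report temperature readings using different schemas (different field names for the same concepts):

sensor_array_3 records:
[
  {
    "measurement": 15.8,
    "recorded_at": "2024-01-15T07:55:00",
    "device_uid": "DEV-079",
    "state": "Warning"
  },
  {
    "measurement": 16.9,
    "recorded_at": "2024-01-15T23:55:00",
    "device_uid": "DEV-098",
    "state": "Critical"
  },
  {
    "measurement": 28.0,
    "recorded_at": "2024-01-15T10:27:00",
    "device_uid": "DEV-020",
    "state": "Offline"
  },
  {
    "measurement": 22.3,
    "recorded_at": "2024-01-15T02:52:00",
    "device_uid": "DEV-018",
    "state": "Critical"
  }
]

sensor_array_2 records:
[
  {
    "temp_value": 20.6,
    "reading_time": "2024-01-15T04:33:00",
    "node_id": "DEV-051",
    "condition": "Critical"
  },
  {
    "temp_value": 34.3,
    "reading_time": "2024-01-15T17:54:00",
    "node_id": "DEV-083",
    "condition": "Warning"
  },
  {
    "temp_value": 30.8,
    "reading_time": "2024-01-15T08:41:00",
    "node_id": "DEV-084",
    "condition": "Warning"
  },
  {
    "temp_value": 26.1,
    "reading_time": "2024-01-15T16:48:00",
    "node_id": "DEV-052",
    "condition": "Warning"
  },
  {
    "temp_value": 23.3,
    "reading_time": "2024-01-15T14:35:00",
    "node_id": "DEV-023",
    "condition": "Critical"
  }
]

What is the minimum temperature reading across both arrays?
15.8

Schema mapping: "measurement" (sensor_array_3) = "temp_value" (sensor_array_2) = temperature reading

Minimum in sensor_array_3: 15.8
Minimum in sensor_array_2: 20.6

Overall minimum: min(15.8, 20.6) = 15.8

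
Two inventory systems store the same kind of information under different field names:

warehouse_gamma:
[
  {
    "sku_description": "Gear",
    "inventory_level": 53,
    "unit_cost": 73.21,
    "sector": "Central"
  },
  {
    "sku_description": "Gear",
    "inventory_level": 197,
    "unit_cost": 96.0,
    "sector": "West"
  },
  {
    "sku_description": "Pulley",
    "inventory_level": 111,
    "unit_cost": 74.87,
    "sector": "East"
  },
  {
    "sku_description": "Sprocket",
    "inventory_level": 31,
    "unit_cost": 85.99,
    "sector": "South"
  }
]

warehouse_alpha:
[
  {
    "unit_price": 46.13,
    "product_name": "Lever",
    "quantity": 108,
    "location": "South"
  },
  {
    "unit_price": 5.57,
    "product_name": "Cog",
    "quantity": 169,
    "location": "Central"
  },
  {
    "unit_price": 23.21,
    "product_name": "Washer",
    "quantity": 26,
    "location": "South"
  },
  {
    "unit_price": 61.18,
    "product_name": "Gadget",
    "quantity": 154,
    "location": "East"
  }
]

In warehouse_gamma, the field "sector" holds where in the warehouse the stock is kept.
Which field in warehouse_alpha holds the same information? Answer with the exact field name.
location

In warehouse_gamma, "sector" holds where in the warehouse the stock is kept.
The fields in warehouse_alpha are: "unit_price", "product_name", "quantity", "location".
"location" is the match: the name refers to the same concept and its values are area labels (e.g. 'Central', 'East').
The other fields ("unit_price", "product_name", "quantity") hold different kinds of data.

So "sector" in warehouse_gamma corresponds to "location" in warehouse_alpha.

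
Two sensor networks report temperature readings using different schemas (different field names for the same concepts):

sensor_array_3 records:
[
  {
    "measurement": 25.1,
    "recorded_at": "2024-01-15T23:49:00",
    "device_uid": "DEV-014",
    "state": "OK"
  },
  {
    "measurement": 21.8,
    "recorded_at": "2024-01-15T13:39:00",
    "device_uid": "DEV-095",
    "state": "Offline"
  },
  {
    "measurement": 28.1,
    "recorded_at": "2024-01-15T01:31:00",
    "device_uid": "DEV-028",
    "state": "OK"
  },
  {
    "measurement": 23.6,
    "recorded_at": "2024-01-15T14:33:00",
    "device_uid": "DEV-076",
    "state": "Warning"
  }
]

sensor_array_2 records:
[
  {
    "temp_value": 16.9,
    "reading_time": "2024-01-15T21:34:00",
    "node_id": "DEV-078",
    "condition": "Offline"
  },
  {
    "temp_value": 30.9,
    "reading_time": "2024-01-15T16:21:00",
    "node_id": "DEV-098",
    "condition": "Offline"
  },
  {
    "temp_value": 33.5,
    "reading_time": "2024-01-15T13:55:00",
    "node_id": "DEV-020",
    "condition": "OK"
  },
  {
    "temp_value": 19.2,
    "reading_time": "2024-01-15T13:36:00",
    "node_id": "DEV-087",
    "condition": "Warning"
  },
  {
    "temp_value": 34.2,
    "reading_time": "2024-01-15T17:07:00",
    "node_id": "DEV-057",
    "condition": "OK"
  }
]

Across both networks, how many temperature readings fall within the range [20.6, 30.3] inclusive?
4

Schema mapping: "measurement" (sensor_array_3) = "temp_value" (sensor_array_2) = temperature

Readings in [20.6, 30.3] from sensor_array_3: 4
Readings in [20.6, 30.3] from sensor_array_2: 0

Total count: 4 + 0 = 4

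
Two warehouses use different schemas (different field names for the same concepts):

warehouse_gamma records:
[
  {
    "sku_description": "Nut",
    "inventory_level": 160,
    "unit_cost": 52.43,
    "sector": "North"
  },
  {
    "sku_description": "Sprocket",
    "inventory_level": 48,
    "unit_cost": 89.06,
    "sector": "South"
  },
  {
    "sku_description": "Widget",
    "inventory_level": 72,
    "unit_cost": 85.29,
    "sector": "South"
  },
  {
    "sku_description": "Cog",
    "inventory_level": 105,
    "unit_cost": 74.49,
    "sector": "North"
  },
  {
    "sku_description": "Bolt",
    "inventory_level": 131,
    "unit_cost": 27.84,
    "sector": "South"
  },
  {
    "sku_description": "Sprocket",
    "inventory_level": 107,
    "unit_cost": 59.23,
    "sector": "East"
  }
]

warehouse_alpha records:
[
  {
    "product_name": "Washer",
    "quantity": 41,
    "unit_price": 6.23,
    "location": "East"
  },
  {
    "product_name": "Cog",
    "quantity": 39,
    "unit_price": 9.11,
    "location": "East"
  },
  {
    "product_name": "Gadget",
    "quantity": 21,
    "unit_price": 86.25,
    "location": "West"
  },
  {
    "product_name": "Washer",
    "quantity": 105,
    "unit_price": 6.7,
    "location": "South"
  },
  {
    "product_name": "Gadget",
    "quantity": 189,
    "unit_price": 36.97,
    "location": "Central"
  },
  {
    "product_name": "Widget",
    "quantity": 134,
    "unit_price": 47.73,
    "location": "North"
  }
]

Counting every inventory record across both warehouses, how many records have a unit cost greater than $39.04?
7

Schema mapping: "unit_cost" (warehouse_gamma) = "unit_price" (warehouse_alpha) = unit cost

Records > $39.04 in warehouse_gamma: 5
Records > $39.04 in warehouse_alpha: 2

Total count: 5 + 2 = 7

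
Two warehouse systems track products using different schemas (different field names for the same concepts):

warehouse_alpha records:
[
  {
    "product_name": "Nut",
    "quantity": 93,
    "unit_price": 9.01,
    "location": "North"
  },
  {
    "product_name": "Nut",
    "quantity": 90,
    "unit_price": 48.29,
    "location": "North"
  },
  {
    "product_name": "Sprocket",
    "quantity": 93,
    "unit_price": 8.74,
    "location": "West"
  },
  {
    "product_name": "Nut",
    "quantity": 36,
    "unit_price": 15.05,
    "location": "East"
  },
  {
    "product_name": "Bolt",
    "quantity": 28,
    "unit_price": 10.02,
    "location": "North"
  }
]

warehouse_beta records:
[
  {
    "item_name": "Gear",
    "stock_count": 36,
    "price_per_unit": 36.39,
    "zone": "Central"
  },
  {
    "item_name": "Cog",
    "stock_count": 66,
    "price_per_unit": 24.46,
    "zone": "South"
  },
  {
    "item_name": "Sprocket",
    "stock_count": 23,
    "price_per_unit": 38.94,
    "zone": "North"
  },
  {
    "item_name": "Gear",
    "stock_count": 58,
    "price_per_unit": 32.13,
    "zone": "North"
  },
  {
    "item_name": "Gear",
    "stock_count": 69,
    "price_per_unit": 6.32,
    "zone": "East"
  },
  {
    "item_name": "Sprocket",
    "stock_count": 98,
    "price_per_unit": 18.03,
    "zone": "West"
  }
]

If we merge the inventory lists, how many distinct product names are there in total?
5

Schema mapping: "product_name" (warehouse_alpha) = "item_name" (warehouse_beta) = product name

Products in warehouse_alpha: ['Bolt', 'Nut', 'Sprocket']
Products in warehouse_beta: ['Cog', 'Gear', 'Sprocket']

Union (unique products): ['Bolt', 'Cog', 'Gear', 'Nut', 'Sprocket']
Count: 5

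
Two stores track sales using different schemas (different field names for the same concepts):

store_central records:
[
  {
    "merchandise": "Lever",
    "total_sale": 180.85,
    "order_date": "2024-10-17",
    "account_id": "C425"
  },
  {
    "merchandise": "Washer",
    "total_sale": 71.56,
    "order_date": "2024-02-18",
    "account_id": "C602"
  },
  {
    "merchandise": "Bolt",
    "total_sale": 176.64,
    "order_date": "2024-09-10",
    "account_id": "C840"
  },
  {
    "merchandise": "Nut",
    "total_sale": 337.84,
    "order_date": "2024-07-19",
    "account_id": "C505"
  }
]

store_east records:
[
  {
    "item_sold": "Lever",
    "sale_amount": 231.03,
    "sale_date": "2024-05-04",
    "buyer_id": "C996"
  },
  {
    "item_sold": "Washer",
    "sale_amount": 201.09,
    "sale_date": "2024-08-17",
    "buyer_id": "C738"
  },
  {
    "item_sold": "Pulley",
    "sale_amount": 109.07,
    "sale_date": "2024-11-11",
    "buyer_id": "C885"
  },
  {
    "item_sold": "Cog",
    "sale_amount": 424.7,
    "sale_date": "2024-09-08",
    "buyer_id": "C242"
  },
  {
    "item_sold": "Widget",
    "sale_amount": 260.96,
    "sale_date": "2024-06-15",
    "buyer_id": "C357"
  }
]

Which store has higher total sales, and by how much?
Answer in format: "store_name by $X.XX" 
store_east by $459.96

Schema mapping: "total_sale" (store_central) = "sale_amount" (store_east) = sale amount

Total for store_central: 766.89
Total for store_east: 1226.85

Difference: |766.89 - 1226.85| = 459.96
store_east has higher sales by $459.96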